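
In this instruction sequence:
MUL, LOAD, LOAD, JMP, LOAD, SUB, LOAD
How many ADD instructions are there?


Scanning instruction sequence for ADD:
  Position 1: MUL
  Position 2: LOAD
  Position 3: LOAD
  Position 4: JMP
  Position 5: LOAD
  Position 6: SUB
  Position 7: LOAD
Matches at positions: []
Total ADD count: 0

0


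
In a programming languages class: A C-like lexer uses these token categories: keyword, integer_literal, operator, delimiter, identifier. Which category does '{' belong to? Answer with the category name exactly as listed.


Token: '{'
Checking categories:
  identifier: no
  integer_literal: no
  operator: no
  keyword: no
  delimiter: YES
Category: delimiter

delimiter


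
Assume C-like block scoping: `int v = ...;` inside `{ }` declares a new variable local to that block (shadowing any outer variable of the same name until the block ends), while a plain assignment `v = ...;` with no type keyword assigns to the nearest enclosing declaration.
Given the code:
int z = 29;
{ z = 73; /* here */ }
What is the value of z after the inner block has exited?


Analyzing scoping rules:
Outer scope: declares z = 29
Inner block: 'z = 73;' has no type keyword, so it is an assignment to the outer z (no shadowing)
The assignment changed the outer variable itself, so the new value persists after the block -> 73
Result: 73

73


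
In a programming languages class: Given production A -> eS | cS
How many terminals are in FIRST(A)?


Production: A -> eS | cS
Examining each alternative for leading terminals:
  A -> eS : first terminal = 'e'
  A -> cS : first terminal = 'c'
FIRST(A) = {c, e}
Count: 2

2


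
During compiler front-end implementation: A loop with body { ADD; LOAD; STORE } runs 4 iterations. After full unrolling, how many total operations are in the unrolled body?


Loop body operations: ADD, LOAD, STORE (3 ops per iteration)
Unrolling 4 iterations:
  Iteration 1: ADD, LOAD, STORE (3 ops)
  Iteration 2: ADD, LOAD, STORE (3 ops)
  Iteration 3: ADD, LOAD, STORE (3 ops)
  Iteration 4: ADD, LOAD, STORE (3 ops)
Total: 4 iterations * 3 ops/iter = 12 operations

12


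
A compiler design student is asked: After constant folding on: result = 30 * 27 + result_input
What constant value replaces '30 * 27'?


Identifying constant sub-expression:
  Original: result = 30 * 27 + result_input
  30 and 27 are both compile-time constants
  Evaluating: 30 * 27 = 810
  After folding: result = 810 + result_input

810


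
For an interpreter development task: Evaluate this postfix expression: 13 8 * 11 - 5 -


Processing tokens left to right:
Push 13, Push 8
Pop 13 and 8, compute 13 * 8 = 104, push 104
Push 11
Pop 104 and 11, compute 104 - 11 = 93, push 93
Push 5
Pop 93 and 5, compute 93 - 5 = 88, push 88
Stack result: 88

88


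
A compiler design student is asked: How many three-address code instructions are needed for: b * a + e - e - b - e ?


Expression: b * a + e - e - b - e
Generating three-address code (respecting * over +/- precedence):
  Instruction 1: t1 = b * a
  Instruction 2: t2 = t1 + e
  Instruction 3: t3 = t2 - e
  Instruction 4: t4 = t3 - b
  Instruction 5: t5 = t4 - e
Total instructions: 5

5


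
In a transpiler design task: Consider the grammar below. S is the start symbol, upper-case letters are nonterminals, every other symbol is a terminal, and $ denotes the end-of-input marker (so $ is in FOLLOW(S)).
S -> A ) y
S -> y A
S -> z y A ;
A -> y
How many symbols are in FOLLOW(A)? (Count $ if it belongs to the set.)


S is the start symbol and does not occur in any rule body, so FOLLOW(S) = {$}.
Examining every occurrence of A in a rule body:
  S -> A ) y : A is followed by terminal ')' -> add ')'
  S -> y A : A is at the right end -> add FOLLOW(S) = {$}
  S -> z y A ; : A is followed by terminal ';' -> add ';'
  A -> y : A does not occur in the body -> contributes nothing
FOLLOW(A) = {), ;, $}
Count: 3

3


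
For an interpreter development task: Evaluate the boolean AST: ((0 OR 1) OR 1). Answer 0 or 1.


Step 1: Evaluate inner node
  0 OR 1 = 1
Step 2: Evaluate root node
  1 OR 1 = 1

1


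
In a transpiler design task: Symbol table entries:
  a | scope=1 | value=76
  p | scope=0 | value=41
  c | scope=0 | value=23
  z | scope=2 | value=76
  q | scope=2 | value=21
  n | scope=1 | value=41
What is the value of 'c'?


Searching symbol table for 'c':
  a | scope=1 | value=76
  p | scope=0 | value=41
  c | scope=0 | value=23 <- MATCH
  z | scope=2 | value=76
  q | scope=2 | value=21
  n | scope=1 | value=41
Found 'c' at scope 0 with value 23

23


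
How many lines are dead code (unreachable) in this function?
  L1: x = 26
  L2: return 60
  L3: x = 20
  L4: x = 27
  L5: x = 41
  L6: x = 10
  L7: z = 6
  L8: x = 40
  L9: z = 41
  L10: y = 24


Analyzing control flow:
  L1: reachable (before return)
  L2: reachable (return statement)
  L3: DEAD (after return at L2)
  L4: DEAD (after return at L2)
  L5: DEAD (after return at L2)
  L6: DEAD (after return at L2)
  L7: DEAD (after return at L2)
  L8: DEAD (after return at L2)
  L9: DEAD (after return at L2)
  L10: DEAD (after return at L2)
Return at L2, total lines = 10
Dead lines: L3 through L10
Count: 8

8


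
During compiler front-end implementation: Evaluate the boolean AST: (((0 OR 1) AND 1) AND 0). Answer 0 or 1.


Step 1: Evaluate inner node
  0 OR 1 = 1
Step 2: Evaluate next node
  1 AND 1 = 1
Step 3: Evaluate root node
  1 AND 0 = 0

0


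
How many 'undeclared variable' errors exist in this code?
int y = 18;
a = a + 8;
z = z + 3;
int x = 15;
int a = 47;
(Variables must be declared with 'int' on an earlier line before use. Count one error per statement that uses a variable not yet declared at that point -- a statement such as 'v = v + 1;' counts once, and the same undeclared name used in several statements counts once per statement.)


Scanning code line by line:
  Line 1: declare 'y' -> declared = ['y']
  Line 2: use 'a' -> ERROR (undeclared)
  Line 3: use 'z' -> ERROR (undeclared)
  Line 4: declare 'x' -> declared = ['x', 'y']
  Line 5: declare 'a' -> declared = ['a', 'x', 'y']
Total undeclared variable errors: 2

2


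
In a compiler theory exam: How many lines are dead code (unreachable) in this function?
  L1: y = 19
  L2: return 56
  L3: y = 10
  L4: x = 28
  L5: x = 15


Analyzing control flow:
  L1: reachable (before return)
  L2: reachable (return statement)
  L3: DEAD (after return at L2)
  L4: DEAD (after return at L2)
  L5: DEAD (after return at L2)
Return at L2, total lines = 5
Dead lines: L3 through L5
Count: 3

3


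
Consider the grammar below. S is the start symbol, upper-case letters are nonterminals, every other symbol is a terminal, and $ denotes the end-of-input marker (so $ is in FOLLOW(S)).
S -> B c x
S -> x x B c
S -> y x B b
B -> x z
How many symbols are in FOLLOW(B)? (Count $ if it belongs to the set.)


S is the start symbol and does not occur in any rule body, so FOLLOW(S) = {$}.
Examining every occurrence of B in a rule body:
  S -> B c x : B is followed by terminal 'c' -> add 'c'
  S -> x x B c : B is followed by terminal 'c' -> add 'c' (already in the set)
  S -> y x B b : B is followed by terminal 'b' -> add 'b'
  B -> x z : B does not occur in the body -> contributes nothing
FOLLOW(B) = {b, c}
Count: 2

2


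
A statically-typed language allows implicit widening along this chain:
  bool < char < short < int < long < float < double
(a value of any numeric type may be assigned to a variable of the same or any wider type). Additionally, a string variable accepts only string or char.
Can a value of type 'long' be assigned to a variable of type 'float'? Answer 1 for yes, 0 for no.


Target variable type: float
Source value type: long
Numeric ranks: long=4, float=5
Widening allowed iff rank(source) <= rank(target): 4 <= 5? Yes
Result: 1

1


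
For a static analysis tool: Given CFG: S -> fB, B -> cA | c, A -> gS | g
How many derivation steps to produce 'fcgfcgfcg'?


Grammar: S -> fB, B -> cA | c, A -> gS | g
Deriving 'fcgfcgfcg':
Step 1: S -> fB => fB
Step 2: B -> cA => fcA
Step 3: A -> gS => fcgS
Step 4: S -> fB => fcgfB
Step 5: B -> cA => fcgfcA
Step 6: A -> gS => fcgfcgS
Step 7: S -> fB => fcgfcgfB
Step 8: B -> cA => fcgfcgfcA
Step 9: A -> g => fcgfcgfcg
Total derivation steps: 9

9


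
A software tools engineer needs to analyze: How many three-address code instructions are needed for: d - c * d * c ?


Expression: d - c * d * c
Generating three-address code (respecting * over +/- precedence):
  Instruction 1: t1 = c * d
  Instruction 2: t2 = t1 * c
  Instruction 3: t3 = d - t2
Total instructions: 3

3


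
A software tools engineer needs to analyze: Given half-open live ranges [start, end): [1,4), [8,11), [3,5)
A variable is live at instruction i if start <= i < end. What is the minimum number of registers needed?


Live ranges:
  Var0: [1, 4)
  Var1: [8, 11)
  Var2: [3, 5)
Sweep-line events (position, delta, active):
  pos=1 start -> active=1
  pos=3 start -> active=2
  pos=4 end -> active=1
  pos=5 end -> active=0
  pos=8 start -> active=1
  pos=11 end -> active=0
Maximum simultaneous active: 2
Minimum registers needed: 2

2


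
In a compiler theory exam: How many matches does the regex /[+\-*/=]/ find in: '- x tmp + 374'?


Pattern: /[+\-*/=]/ (operators)
Input: '- x tmp + 374'
Scanning for matches:
  Match 1: '-'
  Match 2: '+'
Total matches: 2

2


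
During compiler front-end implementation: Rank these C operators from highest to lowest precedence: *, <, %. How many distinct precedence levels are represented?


Looking up precedence for each operator:
  * -> precedence 6
  < -> precedence 4
  % -> precedence 6
Sorted highest to lowest: *, %, <
Distinct precedence values: [6, 4]
Number of distinct levels: 2

2


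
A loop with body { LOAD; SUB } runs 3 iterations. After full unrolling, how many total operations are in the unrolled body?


Loop body operations: LOAD, SUB (2 ops per iteration)
Unrolling 3 iterations:
  Iteration 1: LOAD, SUB (2 ops)
  Iteration 2: LOAD, SUB (2 ops)
  Iteration 3: LOAD, SUB (2 ops)
Total: 3 iterations * 2 ops/iter = 6 operations

6


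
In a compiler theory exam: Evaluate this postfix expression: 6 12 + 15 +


Processing tokens left to right:
Push 6, Push 12
Pop 6 and 12, compute 6 + 12 = 18, push 18
Push 15
Pop 18 and 15, compute 18 + 15 = 33, push 33
Stack result: 33

33


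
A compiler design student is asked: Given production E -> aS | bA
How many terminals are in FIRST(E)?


Production: E -> aS | bA
Examining each alternative for leading terminals:
  E -> aS : first terminal = 'a'
  E -> bA : first terminal = 'b'
FIRST(E) = {a, b}
Count: 2

2


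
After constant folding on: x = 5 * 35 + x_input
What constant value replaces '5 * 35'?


Identifying constant sub-expression:
  Original: x = 5 * 35 + x_input
  5 and 35 are both compile-time constants
  Evaluating: 5 * 35 = 175
  After folding: x = 175 + x_input

175


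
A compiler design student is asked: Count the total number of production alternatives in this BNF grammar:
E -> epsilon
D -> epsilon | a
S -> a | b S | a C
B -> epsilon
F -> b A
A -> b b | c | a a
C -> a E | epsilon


Counting alternatives per rule:
  E: 1 alternative(s)
  D: 2 alternative(s)
  S: 3 alternative(s)
  B: 1 alternative(s)
  F: 1 alternative(s)
  A: 3 alternative(s)
  C: 2 alternative(s)
Sum: 1 + 2 + 3 + 1 + 1 + 3 + 2 = 13

13


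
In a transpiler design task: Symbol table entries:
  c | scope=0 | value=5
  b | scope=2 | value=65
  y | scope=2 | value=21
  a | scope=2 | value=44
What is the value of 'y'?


Searching symbol table for 'y':
  c | scope=0 | value=5
  b | scope=2 | value=65
  y | scope=2 | value=21 <- MATCH
  a | scope=2 | value=44
Found 'y' at scope 2 with value 21

21


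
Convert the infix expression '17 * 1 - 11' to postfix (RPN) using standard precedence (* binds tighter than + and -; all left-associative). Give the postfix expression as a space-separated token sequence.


Applying the shunting-yard algorithm:
  Operand 17 -> output
  Push '*' onto operator stack -> op-stack: [*]
  Operand 1 -> output
  See '-' (prec 1); top '*' (prec 2) >= it -> pop '*' to output
  Push '-' onto operator stack -> op-stack: [-]
  Operand 11 -> output
  End of input: pop '-' to output
Postfix result: 17 1 * 11 -

17 1 * 11 -


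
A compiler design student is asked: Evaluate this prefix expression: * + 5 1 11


Parsing prefix expression: * + 5 1 11
Step 1: Innermost operation '+ 5 1'
  5 + 1 = 6
Step 2: Outer operation '* [6] 11'
  6 * 11 = 66

66


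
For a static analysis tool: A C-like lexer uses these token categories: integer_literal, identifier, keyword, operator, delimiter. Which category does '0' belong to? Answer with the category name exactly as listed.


Token: '0'
Checking categories:
  identifier: no
  integer_literal: YES
  operator: no
  keyword: no
  delimiter: no
Category: integer_literal

integer_literal


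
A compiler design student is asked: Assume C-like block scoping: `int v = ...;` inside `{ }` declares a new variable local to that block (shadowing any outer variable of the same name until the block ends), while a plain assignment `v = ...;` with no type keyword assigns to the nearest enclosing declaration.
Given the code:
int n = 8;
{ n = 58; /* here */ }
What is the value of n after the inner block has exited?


Analyzing scoping rules:
Outer scope: declares n = 8
Inner block: 'n = 58;' has no type keyword, so it is an assignment to the outer n (no shadowing)
The assignment changed the outer variable itself, so the new value persists after the block -> 58
Result: 58

58


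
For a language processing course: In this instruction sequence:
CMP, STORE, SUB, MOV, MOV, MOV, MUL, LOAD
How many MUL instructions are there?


Scanning instruction sequence for MUL:
  Position 1: CMP
  Position 2: STORE
  Position 3: SUB
  Position 4: MOV
  Position 5: MOV
  Position 6: MOV
  Position 7: MUL <- MATCH
  Position 8: LOAD
Matches at positions: [7]
Total MUL count: 1

1


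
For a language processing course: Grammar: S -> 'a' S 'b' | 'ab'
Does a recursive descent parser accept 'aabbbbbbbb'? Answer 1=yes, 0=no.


Grammar accepts strings of the form a^n b^n (n >= 1)
Word: 'aabbbbbbbb'
Counting: 2 a's and 8 b's
Check: 2 == 8? No
Mismatch: a-count != b-count
Rejected

0


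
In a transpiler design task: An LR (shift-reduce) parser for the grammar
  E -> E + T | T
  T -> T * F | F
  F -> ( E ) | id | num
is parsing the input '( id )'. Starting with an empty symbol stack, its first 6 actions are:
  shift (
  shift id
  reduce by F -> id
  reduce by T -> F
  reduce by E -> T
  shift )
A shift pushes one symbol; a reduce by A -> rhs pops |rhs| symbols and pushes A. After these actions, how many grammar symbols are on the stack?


Tracking the symbol stack through each action:
  Action 1: shift '(' : push -> stack = [(] (size 1)
  Action 2: shift 'id' : push -> stack = [(, id] (size 2)
  Action 3: reduce by F -> id : pop 1, push F -> stack = [(, F] (size 2)
  Action 4: reduce by T -> F : pop 1, push T -> stack = [(, T] (size 2)
  Action 5: reduce by E -> T : pop 1, push E -> stack = [(, E] (size 2)
  Action 6: shift ')' : push -> stack = [(, E, )] (size 3)
Final stack size: 3

3


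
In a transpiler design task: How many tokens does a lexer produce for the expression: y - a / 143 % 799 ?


Scanning 'y - a / 143 % 799'
Token 1: 'y' -> identifier
Token 2: '-' -> operator
Token 3: 'a' -> identifier
Token 4: '/' -> operator
Token 5: '143' -> integer_literal
Token 6: '%' -> operator
Token 7: '799' -> integer_literal
Total tokens: 7

7


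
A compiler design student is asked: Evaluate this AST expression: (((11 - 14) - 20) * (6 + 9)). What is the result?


Expression: (((11 - 14) - 20) * (6 + 9))
Evaluating step by step:
  11 - 14 = -3
  -3 - 20 = -23
  6 + 9 = 15
  -23 * 15 = -345
Result: -345

-345


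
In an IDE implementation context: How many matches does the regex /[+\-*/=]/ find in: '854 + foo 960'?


Pattern: /[+\-*/=]/ (operators)
Input: '854 + foo 960'
Scanning for matches:
  Match 1: '+'
Total matches: 1

1


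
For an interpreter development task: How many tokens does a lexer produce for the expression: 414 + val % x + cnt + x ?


Scanning '414 + val % x + cnt + x'
Token 1: '414' -> integer_literal
Token 2: '+' -> operator
Token 3: 'val' -> identifier
Token 4: '%' -> operator
Token 5: 'x' -> identifier
Token 6: '+' -> operator
Token 7: 'cnt' -> identifier
Token 8: '+' -> operator
Token 9: 'x' -> identifier
Total tokens: 9

9


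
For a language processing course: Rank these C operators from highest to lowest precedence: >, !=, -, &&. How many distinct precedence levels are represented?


Looking up precedence for each operator:
  > -> precedence 4
  != -> precedence 3
  - -> precedence 5
  && -> precedence 2
Sorted highest to lowest: -, >, !=, &&
Distinct precedence values: [5, 4, 3, 2]
Number of distinct levels: 4

4


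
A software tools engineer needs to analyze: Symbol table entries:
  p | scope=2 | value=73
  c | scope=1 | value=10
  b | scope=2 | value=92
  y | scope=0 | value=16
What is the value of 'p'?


Searching symbol table for 'p':
  p | scope=2 | value=73 <- MATCH
  c | scope=1 | value=10
  b | scope=2 | value=92
  y | scope=0 | value=16
Found 'p' at scope 2 with value 73

73


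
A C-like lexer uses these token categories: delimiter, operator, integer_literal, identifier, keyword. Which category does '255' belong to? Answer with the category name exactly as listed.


Token: '255'
Checking categories:
  identifier: no
  integer_literal: YES
  operator: no
  keyword: no
  delimiter: no
Category: integer_literal

integer_literal


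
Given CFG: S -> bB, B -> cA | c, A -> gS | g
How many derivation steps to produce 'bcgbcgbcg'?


Grammar: S -> bB, B -> cA | c, A -> gS | g
Deriving 'bcgbcgbcg':
Step 1: S -> bB => bB
Step 2: B -> cA => bcA
Step 3: A -> gS => bcgS
Step 4: S -> bB => bcgbB
Step 5: B -> cA => bcgbcA
Step 6: A -> gS => bcgbcgS
Step 7: S -> bB => bcgbcgbB
Step 8: B -> cA => bcgbcgbcA
Step 9: A -> g => bcgbcgbcg
Total derivation steps: 9

9


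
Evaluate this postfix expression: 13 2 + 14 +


Processing tokens left to right:
Push 13, Push 2
Pop 13 and 2, compute 13 + 2 = 15, push 15
Push 14
Pop 15 and 14, compute 15 + 14 = 29, push 29
Stack result: 29

29


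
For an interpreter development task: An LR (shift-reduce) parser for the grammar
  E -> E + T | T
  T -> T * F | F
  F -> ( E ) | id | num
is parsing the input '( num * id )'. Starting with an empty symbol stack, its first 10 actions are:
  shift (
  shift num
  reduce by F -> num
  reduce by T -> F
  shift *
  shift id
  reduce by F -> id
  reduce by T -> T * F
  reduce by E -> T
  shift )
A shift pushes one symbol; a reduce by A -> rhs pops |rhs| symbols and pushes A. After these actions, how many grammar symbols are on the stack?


Tracking the symbol stack through each action:
  Action 1: shift '(' : push -> stack = [(] (size 1)
  Action 2: shift 'num' : push -> stack = [(, num] (size 2)
  Action 3: reduce by F -> num : pop 1, push F -> stack = [(, F] (size 2)
  Action 4: reduce by T -> F : pop 1, push T -> stack = [(, T] (size 2)
  Action 5: shift '*' : push -> stack = [(, T, *] (size 3)
  Action 6: shift 'id' : push -> stack = [(, T, *, id] (size 4)
  Action 7: reduce by F -> id : pop 1, push F -> stack = [(, T, *, F] (size 4)
  Action 8: reduce by T -> T * F : pop 3, push T -> stack = [(, T] (size 2)
  Action 9: reduce by E -> T : pop 1, push E -> stack = [(, E] (size 2)
  Action 10: shift ')' : push -> stack = [(, E, )] (size 3)
Final stack size: 3

3


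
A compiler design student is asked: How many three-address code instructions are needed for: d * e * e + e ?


Expression: d * e * e + e
Generating three-address code (respecting * over +/- precedence):
  Instruction 1: t1 = d * e
  Instruction 2: t2 = t1 * e
  Instruction 3: t3 = t2 + e
Total instructions: 3

3


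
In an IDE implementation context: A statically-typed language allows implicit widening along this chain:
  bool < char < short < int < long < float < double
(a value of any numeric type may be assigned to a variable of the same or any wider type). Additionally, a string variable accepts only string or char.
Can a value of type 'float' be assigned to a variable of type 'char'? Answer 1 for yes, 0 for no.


Target variable type: char
Source value type: float
Numeric ranks: float=5, char=1
Widening allowed iff rank(source) <= rank(target): 5 <= 1? No
Result: 0

0


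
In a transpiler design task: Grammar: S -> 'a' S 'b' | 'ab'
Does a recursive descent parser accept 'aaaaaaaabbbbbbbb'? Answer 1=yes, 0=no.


Grammar accepts strings of the form a^n b^n (n >= 1)
Word: 'aaaaaaaabbbbbbbb'
Counting: 8 a's and 8 b's
Check: 8 == 8? Yes
Derivation (S -> aSb applied 7 time(s), then S -> ab): S => aSb => aaSbb => aaaSbbb => aaaaSbbbb => aaaaaSbbbbb => aaaaaaSbbbbbb => aaaaaaaSbbbbbbb => aaaaaaaabbbbbbbb
Accepted

1


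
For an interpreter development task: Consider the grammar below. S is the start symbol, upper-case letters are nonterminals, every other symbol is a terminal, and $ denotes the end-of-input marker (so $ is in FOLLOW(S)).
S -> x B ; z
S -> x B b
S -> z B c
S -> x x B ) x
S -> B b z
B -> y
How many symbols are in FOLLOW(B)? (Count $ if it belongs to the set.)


S is the start symbol and does not occur in any rule body, so FOLLOW(S) = {$}.
Examining every occurrence of B in a rule body:
  S -> x B ; z : B is followed by terminal ';' -> add ';'
  S -> x B b : B is followed by terminal 'b' -> add 'b'
  S -> z B c : B is followed by terminal 'c' -> add 'c'
  S -> x x B ) x : B is followed by terminal ')' -> add ')'
  S -> B b z : B is followed by terminal 'b' -> add 'b' (already in the set)
  B -> y : B does not occur in the body -> contributes nothing
FOLLOW(B) = {), ;, b, c}
Count: 4

4


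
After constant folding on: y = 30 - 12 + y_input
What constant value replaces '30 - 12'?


Identifying constant sub-expression:
  Original: y = 30 - 12 + y_input
  30 and 12 are both compile-time constants
  Evaluating: 30 - 12 = 18
  After folding: y = 18 + y_input

18


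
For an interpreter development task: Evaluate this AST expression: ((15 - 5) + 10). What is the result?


Expression: ((15 - 5) + 10)
Evaluating step by step:
  15 - 5 = 10
  10 + 10 = 20
Result: 20

20


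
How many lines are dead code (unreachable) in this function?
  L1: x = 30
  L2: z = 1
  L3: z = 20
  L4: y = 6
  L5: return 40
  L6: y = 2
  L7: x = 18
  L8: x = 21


Analyzing control flow:
  L1: reachable (before return)
  L2: reachable (before return)
  L3: reachable (before return)
  L4: reachable (before return)
  L5: reachable (return statement)
  L6: DEAD (after return at L5)
  L7: DEAD (after return at L5)
  L8: DEAD (after return at L5)
Return at L5, total lines = 8
Dead lines: L6 through L8
Count: 3

3


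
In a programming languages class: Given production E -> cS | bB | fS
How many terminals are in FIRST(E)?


Production: E -> cS | bB | fS
Examining each alternative for leading terminals:
  E -> cS : first terminal = 'c'
  E -> bB : first terminal = 'b'
  E -> fS : first terminal = 'f'
FIRST(E) = {b, c, f}
Count: 3

3


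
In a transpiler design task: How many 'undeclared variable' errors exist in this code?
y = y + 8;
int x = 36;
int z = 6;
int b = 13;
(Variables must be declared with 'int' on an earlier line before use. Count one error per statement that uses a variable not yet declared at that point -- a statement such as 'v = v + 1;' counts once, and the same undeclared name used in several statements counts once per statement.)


Scanning code line by line:
  Line 1: use 'y' -> ERROR (undeclared)
  Line 2: declare 'x' -> declared = ['x']
  Line 3: declare 'z' -> declared = ['x', 'z']
  Line 4: declare 'b' -> declared = ['b', 'x', 'z']
Total undeclared variable errors: 1

1


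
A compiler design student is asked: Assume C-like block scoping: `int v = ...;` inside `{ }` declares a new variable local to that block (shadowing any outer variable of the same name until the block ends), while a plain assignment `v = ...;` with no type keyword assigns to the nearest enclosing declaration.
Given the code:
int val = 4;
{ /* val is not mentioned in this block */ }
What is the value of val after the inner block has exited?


Analyzing scoping rules:
Outer scope: declares val = 4
Inner block: val is neither redeclared nor assigned -> unchanged
After the block -> 4
Result: 4

4


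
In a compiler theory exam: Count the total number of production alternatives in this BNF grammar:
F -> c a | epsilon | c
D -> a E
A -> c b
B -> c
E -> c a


Counting alternatives per rule:
  F: 3 alternative(s)
  D: 1 alternative(s)
  A: 1 alternative(s)
  B: 1 alternative(s)
  E: 1 alternative(s)
Sum: 3 + 1 + 1 + 1 + 1 = 7

7


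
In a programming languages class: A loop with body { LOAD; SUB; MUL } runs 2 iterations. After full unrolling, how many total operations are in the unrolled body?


Loop body operations: LOAD, SUB, MUL (3 ops per iteration)
Unrolling 2 iterations:
  Iteration 1: LOAD, SUB, MUL (3 ops)
  Iteration 2: LOAD, SUB, MUL (3 ops)
Total: 2 iterations * 3 ops/iter = 6 operations

6


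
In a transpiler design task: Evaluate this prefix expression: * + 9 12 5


Parsing prefix expression: * + 9 12 5
Step 1: Innermost operation '+ 9 12'
  9 + 12 = 21
Step 2: Outer operation '* [21] 5'
  21 * 5 = 105

105


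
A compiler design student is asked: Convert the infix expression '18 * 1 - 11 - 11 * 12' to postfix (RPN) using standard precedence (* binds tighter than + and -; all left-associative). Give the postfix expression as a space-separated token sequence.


Applying the shunting-yard algorithm:
  Operand 18 -> output
  Push '*' onto operator stack -> op-stack: [*]
  Operand 1 -> output
  See '-' (prec 1); top '*' (prec 2) >= it -> pop '*' to output
  Push '-' onto operator stack -> op-stack: [-]
  Operand 11 -> output
  See '-' (prec 1); top '-' (prec 1) >= it -> pop '-' to output
  Push '-' onto operator stack -> op-stack: [-]
  Operand 11 -> output
  Push '*' onto operator stack -> op-stack: [-, *]
  Operand 12 -> output
  End of input: pop '*' to output
  End of input: pop '-' to output
Postfix result: 18 1 * 11 - 11 12 * -

18 1 * 11 - 11 12 * -


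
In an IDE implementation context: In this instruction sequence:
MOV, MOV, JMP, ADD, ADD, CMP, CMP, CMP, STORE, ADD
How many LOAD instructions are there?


Scanning instruction sequence for LOAD:
  Position 1: MOV
  Position 2: MOV
  Position 3: JMP
  Position 4: ADD
  Position 5: ADD
  Position 6: CMP
  Position 7: CMP
  Position 8: CMP
  Position 9: STORE
  Position 10: ADD
Matches at positions: []
Total LOAD count: 0

0


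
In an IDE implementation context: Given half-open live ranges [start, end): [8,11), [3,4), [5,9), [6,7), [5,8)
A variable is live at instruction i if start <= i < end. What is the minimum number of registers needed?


Live ranges:
  Var0: [8, 11)
  Var1: [3, 4)
  Var2: [5, 9)
  Var3: [6, 7)
  Var4: [5, 8)
Sweep-line events (position, delta, active):
  pos=3 start -> active=1
  pos=4 end -> active=0
  pos=5 start -> active=1
  pos=5 start -> active=2
  pos=6 start -> active=3
  pos=7 end -> active=2
  pos=8 end -> active=1
  pos=8 start -> active=2
  pos=9 end -> active=1
  pos=11 end -> active=0
Maximum simultaneous active: 3
Minimum registers needed: 3

3


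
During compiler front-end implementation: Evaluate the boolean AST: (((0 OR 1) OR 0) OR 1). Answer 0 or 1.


Step 1: Evaluate inner node
  0 OR 1 = 1
Step 2: Evaluate next node
  1 OR 0 = 1
Step 3: Evaluate root node
  1 OR 1 = 1

1


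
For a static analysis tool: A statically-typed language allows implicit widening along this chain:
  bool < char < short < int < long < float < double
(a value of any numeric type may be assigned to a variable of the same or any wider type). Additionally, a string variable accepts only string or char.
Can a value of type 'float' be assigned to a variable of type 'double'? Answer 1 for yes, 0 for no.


Target variable type: double
Source value type: float
Numeric ranks: float=5, double=6
Widening allowed iff rank(source) <= rank(target): 5 <= 6? Yes
Result: 1

1


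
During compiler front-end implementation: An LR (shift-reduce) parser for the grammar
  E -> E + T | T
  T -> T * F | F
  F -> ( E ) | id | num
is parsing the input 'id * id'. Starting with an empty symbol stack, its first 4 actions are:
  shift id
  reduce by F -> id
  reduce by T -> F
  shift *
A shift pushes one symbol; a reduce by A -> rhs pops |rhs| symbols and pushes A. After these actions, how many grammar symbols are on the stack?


Tracking the symbol stack through each action:
  Action 1: shift 'id' : push -> stack = [id] (size 1)
  Action 2: reduce by F -> id : pop 1, push F -> stack = [F] (size 1)
  Action 3: reduce by T -> F : pop 1, push T -> stack = [T] (size 1)
  Action 4: shift '*' : push -> stack = [T, *] (size 2)
Final stack size: 2

2


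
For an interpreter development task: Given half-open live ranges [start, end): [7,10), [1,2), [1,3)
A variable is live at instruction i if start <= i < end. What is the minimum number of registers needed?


Live ranges:
  Var0: [7, 10)
  Var1: [1, 2)
  Var2: [1, 3)
Sweep-line events (position, delta, active):
  pos=1 start -> active=1
  pos=1 start -> active=2
  pos=2 end -> active=1
  pos=3 end -> active=0
  pos=7 start -> active=1
  pos=10 end -> active=0
Maximum simultaneous active: 2
Minimum registers needed: 2

2


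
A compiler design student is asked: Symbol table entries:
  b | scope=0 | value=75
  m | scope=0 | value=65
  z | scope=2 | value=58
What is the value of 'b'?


Searching symbol table for 'b':
  b | scope=0 | value=75 <- MATCH
  m | scope=0 | value=65
  z | scope=2 | value=58
Found 'b' at scope 0 with value 75

75


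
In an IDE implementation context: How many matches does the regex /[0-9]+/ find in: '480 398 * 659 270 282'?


Pattern: /[0-9]+/ (int literals)
Input: '480 398 * 659 270 282'
Scanning for matches:
  Match 1: '480'
  Match 2: '398'
  Match 3: '659'
  Match 4: '270'
  Match 5: '282'
Total matches: 5

5


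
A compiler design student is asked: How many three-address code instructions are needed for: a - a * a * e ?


Expression: a - a * a * e
Generating three-address code (respecting * over +/- precedence):
  Instruction 1: t1 = a * a
  Instruction 2: t2 = t1 * e
  Instruction 3: t3 = a - t2
Total instructions: 3

3


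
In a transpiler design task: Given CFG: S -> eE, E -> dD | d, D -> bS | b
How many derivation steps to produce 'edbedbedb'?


Grammar: S -> eE, E -> dD | d, D -> bS | b
Deriving 'edbedbedb':
Step 1: S -> eE => eE
Step 2: E -> dD => edD
Step 3: D -> bS => edbS
Step 4: S -> eE => edbeE
Step 5: E -> dD => edbedD
Step 6: D -> bS => edbedbS
Step 7: S -> eE => edbedbeE
Step 8: E -> dD => edbedbedD
Step 9: D -> b => edbedbedb
Total derivation steps: 9

9


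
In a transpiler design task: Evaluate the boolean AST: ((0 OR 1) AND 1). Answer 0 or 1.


Step 1: Evaluate inner node
  0 OR 1 = 1
Step 2: Evaluate root node
  1 AND 1 = 1

1


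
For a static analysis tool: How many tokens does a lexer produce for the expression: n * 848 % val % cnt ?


Scanning 'n * 848 % val % cnt'
Token 1: 'n' -> identifier
Token 2: '*' -> operator
Token 3: '848' -> integer_literal
Token 4: '%' -> operator
Token 5: 'val' -> identifier
Token 6: '%' -> operator
Token 7: 'cnt' -> identifier
Total tokens: 7

7


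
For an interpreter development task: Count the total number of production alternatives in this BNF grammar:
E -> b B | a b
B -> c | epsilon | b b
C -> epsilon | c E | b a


Counting alternatives per rule:
  E: 2 alternative(s)
  B: 3 alternative(s)
  C: 3 alternative(s)
Sum: 2 + 3 + 3 = 8

8


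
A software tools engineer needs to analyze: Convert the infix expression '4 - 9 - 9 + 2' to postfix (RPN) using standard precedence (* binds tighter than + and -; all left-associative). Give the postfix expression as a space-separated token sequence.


Applying the shunting-yard algorithm:
  Operand 4 -> output
  Push '-' onto operator stack -> op-stack: [-]
  Operand 9 -> output
  See '-' (prec 1); top '-' (prec 1) >= it -> pop '-' to output
  Push '-' onto operator stack -> op-stack: [-]
  Operand 9 -> output
  See '+' (prec 1); top '-' (prec 1) >= it -> pop '-' to output
  Push '+' onto operator stack -> op-stack: [+]
  Operand 2 -> output
  End of input: pop '+' to output
Postfix result: 4 9 - 9 - 2 +

4 9 - 9 - 2 +


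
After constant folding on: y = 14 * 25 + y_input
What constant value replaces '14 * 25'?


Identifying constant sub-expression:
  Original: y = 14 * 25 + y_input
  14 and 25 are both compile-time constants
  Evaluating: 14 * 25 = 350
  After folding: y = 350 + y_input

350


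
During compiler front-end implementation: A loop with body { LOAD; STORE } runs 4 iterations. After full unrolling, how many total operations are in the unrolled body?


Loop body operations: LOAD, STORE (2 ops per iteration)
Unrolling 4 iterations:
  Iteration 1: LOAD, STORE (2 ops)
  Iteration 2: LOAD, STORE (2 ops)
  Iteration 3: LOAD, STORE (2 ops)
  Iteration 4: LOAD, STORE (2 ops)
Total: 4 iterations * 2 ops/iter = 8 operations

8


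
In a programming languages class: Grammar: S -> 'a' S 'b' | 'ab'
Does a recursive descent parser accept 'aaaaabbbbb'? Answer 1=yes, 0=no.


Grammar accepts strings of the form a^n b^n (n >= 1)
Word: 'aaaaabbbbb'
Counting: 5 a's and 5 b's
Check: 5 == 5? Yes
Derivation (S -> aSb applied 4 time(s), then S -> ab): S => aSb => aaSbb => aaaSbbb => aaaaSbbbb => aaaaabbbbb
Accepted

1


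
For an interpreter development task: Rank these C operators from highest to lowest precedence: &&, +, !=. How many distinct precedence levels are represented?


Looking up precedence for each operator:
  && -> precedence 2
  + -> precedence 5
  != -> precedence 3
Sorted highest to lowest: +, !=, &&
Distinct precedence values: [5, 3, 2]
Number of distinct levels: 3

3


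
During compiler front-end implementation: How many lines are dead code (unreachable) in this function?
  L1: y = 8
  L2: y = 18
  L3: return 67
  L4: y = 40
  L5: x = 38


Analyzing control flow:
  L1: reachable (before return)
  L2: reachable (before return)
  L3: reachable (return statement)
  L4: DEAD (after return at L3)
  L5: DEAD (after return at L3)
Return at L3, total lines = 5
Dead lines: L4 through L5
Count: 2

2


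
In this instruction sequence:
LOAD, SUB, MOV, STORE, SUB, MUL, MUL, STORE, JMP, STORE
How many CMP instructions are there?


Scanning instruction sequence for CMP:
  Position 1: LOAD
  Position 2: SUB
  Position 3: MOV
  Position 4: STORE
  Position 5: SUB
  Position 6: MUL
  Position 7: MUL
  Position 8: STORE
  Position 9: JMP
  Position 10: STORE
Matches at positions: []
Total CMP count: 0

0


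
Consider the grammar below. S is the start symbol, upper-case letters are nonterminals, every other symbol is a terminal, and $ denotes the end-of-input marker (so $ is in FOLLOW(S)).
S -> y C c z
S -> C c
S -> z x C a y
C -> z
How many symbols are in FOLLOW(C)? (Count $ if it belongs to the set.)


S is the start symbol and does not occur in any rule body, so FOLLOW(S) = {$}.
Examining every occurrence of C in a rule body:
  S -> y C c z : C is followed by terminal 'c' -> add 'c'
  S -> C c : C is followed by terminal 'c' -> add 'c' (already in the set)
  S -> z x C a y : C is followed by terminal 'a' -> add 'a'
  C -> z : C does not occur in the body -> contributes nothing
FOLLOW(C) = {a, c}
Count: 2

2


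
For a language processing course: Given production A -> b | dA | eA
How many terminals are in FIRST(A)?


Production: A -> b | dA | eA
Examining each alternative for leading terminals:
  A -> b : first terminal = 'b'
  A -> dA : first terminal = 'd'
  A -> eA : first terminal = 'e'
FIRST(A) = {b, d, e}
Count: 3

3


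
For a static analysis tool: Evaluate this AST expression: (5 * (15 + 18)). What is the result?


Expression: (5 * (15 + 18))
Evaluating step by step:
  15 + 18 = 33
  5 * 33 = 165
Result: 165

165


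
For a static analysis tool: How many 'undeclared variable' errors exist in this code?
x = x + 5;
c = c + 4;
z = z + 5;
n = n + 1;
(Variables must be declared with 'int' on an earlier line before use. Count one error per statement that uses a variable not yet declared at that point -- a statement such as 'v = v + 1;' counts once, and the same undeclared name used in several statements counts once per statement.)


Scanning code line by line:
  Line 1: use 'x' -> ERROR (undeclared)
  Line 2: use 'c' -> ERROR (undeclared)
  Line 3: use 'z' -> ERROR (undeclared)
  Line 4: use 'n' -> ERROR (undeclared)
Total undeclared variable errors: 4

4


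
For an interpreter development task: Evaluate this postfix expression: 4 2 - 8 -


Processing tokens left to right:
Push 4, Push 2
Pop 4 and 2, compute 4 - 2 = 2, push 2
Push 8
Pop 2 and 8, compute 2 - 8 = -6, push -6
Stack result: -6

-6


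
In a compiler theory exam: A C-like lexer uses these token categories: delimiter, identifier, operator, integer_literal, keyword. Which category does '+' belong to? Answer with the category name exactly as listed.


Token: '+'
Checking categories:
  identifier: no
  integer_literal: no
  operator: YES
  keyword: no
  delimiter: no
Category: operator

operator


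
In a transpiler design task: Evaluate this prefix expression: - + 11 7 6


Parsing prefix expression: - + 11 7 6
Step 1: Innermost operation '+ 11 7'
  11 + 7 = 18
Step 2: Outer operation '- [18] 6'
  18 - 6 = 12

12


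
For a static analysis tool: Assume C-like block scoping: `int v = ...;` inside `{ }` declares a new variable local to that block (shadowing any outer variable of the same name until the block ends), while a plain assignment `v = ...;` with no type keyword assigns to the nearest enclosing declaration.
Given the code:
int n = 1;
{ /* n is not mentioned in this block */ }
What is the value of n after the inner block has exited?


Analyzing scoping rules:
Outer scope: declares n = 1
Inner block: n is neither redeclared nor assigned -> unchanged
After the block -> 1
Result: 1

1


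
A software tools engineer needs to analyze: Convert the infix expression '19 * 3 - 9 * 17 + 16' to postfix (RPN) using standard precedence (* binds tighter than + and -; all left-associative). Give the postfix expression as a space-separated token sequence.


Applying the shunting-yard algorithm:
  Operand 19 -> output
  Push '*' onto operator stack -> op-stack: [*]
  Operand 3 -> output
  See '-' (prec 1); top '*' (prec 2) >= it -> pop '*' to output
  Push '-' onto operator stack -> op-stack: [-]
  Operand 9 -> output
  Push '*' onto operator stack -> op-stack: [-, *]
  Operand 17 -> output
  See '+' (prec 1); top '*' (prec 2) >= it -> pop '*' to output
  See '+' (prec 1); top '-' (prec 1) >= it -> pop '-' to output
  Push '+' onto operator stack -> op-stack: [+]
  Operand 16 -> output
  End of input: pop '+' to output
Postfix result: 19 3 * 9 17 * - 16 +

19 3 * 9 17 * - 16 +


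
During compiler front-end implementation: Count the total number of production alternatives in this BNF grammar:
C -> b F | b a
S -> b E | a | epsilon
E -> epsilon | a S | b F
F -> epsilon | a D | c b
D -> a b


Counting alternatives per rule:
  C: 2 alternative(s)
  S: 3 alternative(s)
  E: 3 alternative(s)
  F: 3 alternative(s)
  D: 1 alternative(s)
Sum: 2 + 3 + 3 + 3 + 1 = 12

12


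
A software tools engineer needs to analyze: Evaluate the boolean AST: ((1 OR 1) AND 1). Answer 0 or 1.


Step 1: Evaluate inner node
  1 OR 1 = 1
Step 2: Evaluate root node
  1 AND 1 = 1

1


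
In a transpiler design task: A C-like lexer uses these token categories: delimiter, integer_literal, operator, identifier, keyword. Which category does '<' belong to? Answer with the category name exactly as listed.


Token: '<'
Checking categories:
  identifier: no
  integer_literal: no
  operator: YES
  keyword: no
  delimiter: no
Category: operator

operator
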